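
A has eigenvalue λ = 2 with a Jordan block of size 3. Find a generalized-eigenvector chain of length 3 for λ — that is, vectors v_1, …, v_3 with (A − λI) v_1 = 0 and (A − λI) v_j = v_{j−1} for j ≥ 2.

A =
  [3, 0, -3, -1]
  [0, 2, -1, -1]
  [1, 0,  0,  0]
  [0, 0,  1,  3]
A Jordan chain for λ = 2 of length 3:
v_1 = (-2, -1, -1, 1)ᵀ
v_2 = (1, 0, 1, 0)ᵀ
v_3 = (1, 0, 0, 0)ᵀ

Let N = A − (2)·I. We want v_3 with N^3 v_3 = 0 but N^2 v_3 ≠ 0; then v_{j-1} := N · v_j for j = 3, …, 2.

Pick v_3 = (1, 0, 0, 0)ᵀ.
Then v_2 = N · v_3 = (1, 0, 1, 0)ᵀ.
Then v_1 = N · v_2 = (-2, -1, -1, 1)ᵀ.

Sanity check: (A − (2)·I) v_1 = (0, 0, 0, 0)ᵀ = 0. ✓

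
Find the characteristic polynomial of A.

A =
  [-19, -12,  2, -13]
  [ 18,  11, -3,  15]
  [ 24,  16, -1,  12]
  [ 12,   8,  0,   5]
x^4 + 4*x^3 + 6*x^2 + 4*x + 1

Expanding det(x·I − A) (e.g. by cofactor expansion or by noting that A is similar to its Jordan form J, which has the same characteristic polynomial as A) gives
  χ_A(x) = x^4 + 4*x^3 + 6*x^2 + 4*x + 1
which factors as (x + 1)^4. The eigenvalues (with algebraic multiplicities) are λ = -1 with multiplicity 4.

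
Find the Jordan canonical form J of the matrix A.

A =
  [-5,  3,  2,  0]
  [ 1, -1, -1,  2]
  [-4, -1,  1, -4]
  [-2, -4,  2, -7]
J_3(-3) ⊕ J_1(-3)

The characteristic polynomial is
  det(x·I − A) = x^4 + 12*x^3 + 54*x^2 + 108*x + 81 = (x + 3)^4

Eigenvalues and multiplicities (the geometric multiplicity of λ is n − rank(A − λI), which equals the number of Jordan blocks for λ):
  λ = -3: algebraic multiplicity = 4, geometric multiplicity = 2

Determining the block sizes for each eigenvalue:
  λ = -3: with am = 4 and gm = 2, the partition is not yet determined (e.g. several partitions of 4 into 2 parts exist). Let N = A − (-3)·I. Computing rank(N^1) = 2, rank(N^2) = 1, rank(N^3) = 0; the number of blocks of size ≥ j is rank(N^{j−1}) − rank(N^j), giving [2, 1, 1]. So we have 1 block(s) of size 3, 1 block(s) of size 1 → block sizes [3, 1]

Assembling the blocks gives a Jordan form
J =
  [-3,  1,  0,  0]
  [ 0, -3,  1,  0]
  [ 0,  0, -3,  0]
  [ 0,  0,  0, -3]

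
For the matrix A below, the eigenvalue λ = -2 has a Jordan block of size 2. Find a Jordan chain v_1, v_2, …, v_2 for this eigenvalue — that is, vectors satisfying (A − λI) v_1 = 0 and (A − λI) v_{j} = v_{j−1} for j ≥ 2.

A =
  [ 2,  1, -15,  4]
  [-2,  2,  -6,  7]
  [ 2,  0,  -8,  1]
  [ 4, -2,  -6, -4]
A Jordan chain for λ = -2 of length 2:
v_1 = (4, -2, 2, 4)ᵀ
v_2 = (1, 0, 0, 0)ᵀ

Let N = A − (-2)·I. We want v_2 with N^2 v_2 = 0 but N^1 v_2 ≠ 0; then v_{j-1} := N · v_j for j = 2, …, 2.

Pick v_2 = (1, 0, 0, 0)ᵀ.
Then v_1 = N · v_2 = (4, -2, 2, 4)ᵀ.

Sanity check: (A − (-2)·I) v_1 = (0, 0, 0, 0)ᵀ = 0. ✓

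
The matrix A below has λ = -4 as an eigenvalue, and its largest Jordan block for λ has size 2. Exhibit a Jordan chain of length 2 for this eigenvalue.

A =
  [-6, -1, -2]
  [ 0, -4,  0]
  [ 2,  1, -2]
A Jordan chain for λ = -4 of length 2:
v_1 = (-2, 0, 2)ᵀ
v_2 = (1, 0, 0)ᵀ

Let N = A − (-4)·I. We want v_2 with N^2 v_2 = 0 but N^1 v_2 ≠ 0; then v_{j-1} := N · v_j for j = 2, …, 2.

Pick v_2 = (1, 0, 0)ᵀ.
Then v_1 = N · v_2 = (-2, 0, 2)ᵀ.

Sanity check: (A − (-4)·I) v_1 = (0, 0, 0)ᵀ = 0. ✓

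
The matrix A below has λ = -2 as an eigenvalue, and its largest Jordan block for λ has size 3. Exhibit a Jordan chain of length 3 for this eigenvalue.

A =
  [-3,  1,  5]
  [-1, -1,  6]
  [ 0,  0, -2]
A Jordan chain for λ = -2 of length 3:
v_1 = (1, 1, 0)ᵀ
v_2 = (5, 6, 0)ᵀ
v_3 = (0, 0, 1)ᵀ

Let N = A − (-2)·I. We want v_3 with N^3 v_3 = 0 but N^2 v_3 ≠ 0; then v_{j-1} := N · v_j for j = 3, …, 2.

Pick v_3 = (0, 0, 1)ᵀ.
Then v_2 = N · v_3 = (5, 6, 0)ᵀ.
Then v_1 = N · v_2 = (1, 1, 0)ᵀ.

Sanity check: (A − (-2)·I) v_1 = (0, 0, 0)ᵀ = 0. ✓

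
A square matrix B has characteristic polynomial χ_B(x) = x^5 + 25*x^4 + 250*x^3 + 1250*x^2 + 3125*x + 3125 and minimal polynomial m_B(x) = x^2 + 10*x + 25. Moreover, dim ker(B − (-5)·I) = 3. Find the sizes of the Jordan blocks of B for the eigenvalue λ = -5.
Block sizes for λ = -5: [2, 2, 1]

Step 1 — from the characteristic polynomial, algebraic multiplicity of λ = -5 is 5. From dim ker(B − (-5)·I) = 3, there are exactly 3 Jordan blocks for λ = -5.
Step 2 — from the minimal polynomial, the factor (x + 5)^2 tells us the largest block for λ = -5 has size 2.
Step 3 — with total size 5, 3 blocks, and largest block 2, the block sizes (in nonincreasing order) are [2, 2, 1].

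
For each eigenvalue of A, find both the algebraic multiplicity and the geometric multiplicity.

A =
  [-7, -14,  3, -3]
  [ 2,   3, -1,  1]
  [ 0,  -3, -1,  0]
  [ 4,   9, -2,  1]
λ = -1: alg = 4, geom = 2

Step 1 — factor the characteristic polynomial to read off the algebraic multiplicities:
  χ_A(x) = (x + 1)^4

Step 2 — compute geometric multiplicities via the rank-nullity identity g(λ) = n − rank(A − λI):
  rank(A − (-1)·I) = 2, so dim ker(A − (-1)·I) = n − 2 = 2

Summary:
  λ = -1: algebraic multiplicity = 4, geometric multiplicity = 2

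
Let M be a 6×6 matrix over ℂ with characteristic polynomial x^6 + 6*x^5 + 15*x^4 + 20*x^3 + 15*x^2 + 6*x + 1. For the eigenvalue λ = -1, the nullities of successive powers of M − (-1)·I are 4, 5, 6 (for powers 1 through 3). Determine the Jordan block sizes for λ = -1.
Block sizes for λ = -1: [3, 1, 1, 1]

From the dimensions of kernels of powers, the number of Jordan blocks of size at least j is d_j − d_{j−1} where d_j = dim ker(N^j) (with d_0 = 0). Computing the differences gives [4, 1, 1].
The number of blocks of size exactly k is (#blocks of size ≥ k) − (#blocks of size ≥ k + 1), so the partition is: 3 block(s) of size 1, 1 block(s) of size 3.
In nonincreasing order the block sizes are [3, 1, 1, 1].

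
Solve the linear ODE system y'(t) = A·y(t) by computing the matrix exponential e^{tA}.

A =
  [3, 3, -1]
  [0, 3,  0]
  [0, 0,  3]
e^{tA} =
  [exp(3*t), 3*t*exp(3*t), -t*exp(3*t)]
  [0, exp(3*t), 0]
  [0, 0, exp(3*t)]

Strategy: write A = P · J · P⁻¹ where J is a Jordan canonical form, so e^{tA} = P · e^{tJ} · P⁻¹, and e^{tJ} can be computed block-by-block.

A has Jordan form
J =
  [3, 1, 0]
  [0, 3, 0]
  [0, 0, 3]
(up to reordering of blocks).

Per-block formulas:
  For a 1×1 block at λ = 3: exp(t · [3]) = [e^(3t)].
  For a 2×2 Jordan block J_2(3): exp(t · J_2(3)) = e^(3t)·(I + t·N), where N is the 2×2 nilpotent shift.

After assembling e^{tJ} and conjugating by P, we get:

e^{tA} =
  [exp(3*t), 3*t*exp(3*t), -t*exp(3*t)]
  [0, exp(3*t), 0]
  [0, 0, exp(3*t)]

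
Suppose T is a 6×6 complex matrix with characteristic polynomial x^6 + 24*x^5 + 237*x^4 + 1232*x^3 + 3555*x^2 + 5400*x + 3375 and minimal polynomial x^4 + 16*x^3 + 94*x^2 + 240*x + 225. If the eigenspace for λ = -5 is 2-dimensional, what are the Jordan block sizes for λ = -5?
Block sizes for λ = -5: [2, 1]

Step 1 — from the characteristic polynomial, algebraic multiplicity of λ = -5 is 3. From dim ker(T − (-5)·I) = 2, there are exactly 2 Jordan blocks for λ = -5.
Step 2 — from the minimal polynomial, the factor (x + 5)^2 tells us the largest block for λ = -5 has size 2.
Step 3 — with total size 3, 2 blocks, and largest block 2, the block sizes (in nonincreasing order) are [2, 1].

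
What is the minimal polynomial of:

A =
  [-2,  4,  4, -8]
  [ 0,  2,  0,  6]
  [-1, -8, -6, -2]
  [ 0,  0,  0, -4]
x^3 + 6*x^2 - 32

The characteristic polynomial is χ_A(x) = (x - 2)*(x + 4)^3, so the eigenvalues are known. The minimal polynomial is
  m_A(x) = Π_λ (x − λ)^{k_λ}
where k_λ is the size of the *largest* Jordan block for λ (equivalently, the smallest k with (A − λI)^k v = 0 for every generalised eigenvector v of λ).

  λ = -4: largest Jordan block has size 2, contributing (x + 4)^2
  λ = 2: largest Jordan block has size 1, contributing (x − 2)

So m_A(x) = (x - 2)*(x + 4)^2 = x^3 + 6*x^2 - 32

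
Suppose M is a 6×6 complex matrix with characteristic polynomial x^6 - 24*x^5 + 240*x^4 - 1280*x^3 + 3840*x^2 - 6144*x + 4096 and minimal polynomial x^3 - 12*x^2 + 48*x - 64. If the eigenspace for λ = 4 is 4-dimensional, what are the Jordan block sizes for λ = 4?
Block sizes for λ = 4: [3, 1, 1, 1]

Step 1 — from the characteristic polynomial, algebraic multiplicity of λ = 4 is 6. From dim ker(M − (4)·I) = 4, there are exactly 4 Jordan blocks for λ = 4.
Step 2 — from the minimal polynomial, the factor (x − 4)^3 tells us the largest block for λ = 4 has size 3.
Step 3 — with total size 6, 4 blocks, and largest block 3, the block sizes (in nonincreasing order) are [3, 1, 1, 1].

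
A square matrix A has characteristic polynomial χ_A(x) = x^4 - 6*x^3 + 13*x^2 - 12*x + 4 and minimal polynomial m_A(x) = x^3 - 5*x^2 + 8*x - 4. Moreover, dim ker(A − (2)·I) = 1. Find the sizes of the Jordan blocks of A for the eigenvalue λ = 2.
Block sizes for λ = 2: [2]

Step 1 — from the characteristic polynomial, algebraic multiplicity of λ = 2 is 2. From dim ker(A − (2)·I) = 1, there are exactly 1 Jordan blocks for λ = 2.
Step 2 — from the minimal polynomial, the factor (x − 2)^2 tells us the largest block for λ = 2 has size 2.
Step 3 — with total size 2, 1 blocks, and largest block 2, the block sizes (in nonincreasing order) are [2].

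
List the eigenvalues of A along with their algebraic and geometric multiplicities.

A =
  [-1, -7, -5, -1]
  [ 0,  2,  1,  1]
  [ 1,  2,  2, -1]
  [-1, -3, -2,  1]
λ = 1: alg = 4, geom = 2

Step 1 — factor the characteristic polynomial to read off the algebraic multiplicities:
  χ_A(x) = (x - 1)^4

Step 2 — compute geometric multiplicities via the rank-nullity identity g(λ) = n − rank(A − λI):
  rank(A − (1)·I) = 2, so dim ker(A − (1)·I) = n − 2 = 2

Summary:
  λ = 1: algebraic multiplicity = 4, geometric multiplicity = 2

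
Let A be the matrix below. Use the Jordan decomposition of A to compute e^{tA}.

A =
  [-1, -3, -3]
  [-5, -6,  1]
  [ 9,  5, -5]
e^{tA} =
  [-3*t^2*exp(-4*t)/2 + 3*t*exp(-4*t) + exp(-4*t), -9*t^2*exp(-4*t) - 3*t*exp(-4*t), -9*t^2*exp(-4*t)/2 - 3*t*exp(-4*t)]
  [2*t^2*exp(-4*t) - 5*t*exp(-4*t), 12*t^2*exp(-4*t) - 2*t*exp(-4*t) + exp(-4*t), 6*t^2*exp(-4*t) + t*exp(-4*t)]
  [-7*t^2*exp(-4*t)/2 + 9*t*exp(-4*t), -21*t^2*exp(-4*t) + 5*t*exp(-4*t), -21*t^2*exp(-4*t)/2 - t*exp(-4*t) + exp(-4*t)]

Strategy: write A = P · J · P⁻¹ where J is a Jordan canonical form, so e^{tA} = P · e^{tJ} · P⁻¹, and e^{tJ} can be computed block-by-block.

A has Jordan form
J =
  [-4,  1,  0]
  [ 0, -4,  1]
  [ 0,  0, -4]
(up to reordering of blocks).

Per-block formulas:
  For a 3×3 Jordan block J_3(-4): exp(t · J_3(-4)) = e^(-4t)·(I + t·N + (t^2/2)·N^2), where N is the 3×3 nilpotent shift.

After assembling e^{tJ} and conjugating by P, we get:

e^{tA} =
  [-3*t^2*exp(-4*t)/2 + 3*t*exp(-4*t) + exp(-4*t), -9*t^2*exp(-4*t) - 3*t*exp(-4*t), -9*t^2*exp(-4*t)/2 - 3*t*exp(-4*t)]
  [2*t^2*exp(-4*t) - 5*t*exp(-4*t), 12*t^2*exp(-4*t) - 2*t*exp(-4*t) + exp(-4*t), 6*t^2*exp(-4*t) + t*exp(-4*t)]
  [-7*t^2*exp(-4*t)/2 + 9*t*exp(-4*t), -21*t^2*exp(-4*t) + 5*t*exp(-4*t), -21*t^2*exp(-4*t)/2 - t*exp(-4*t) + exp(-4*t)]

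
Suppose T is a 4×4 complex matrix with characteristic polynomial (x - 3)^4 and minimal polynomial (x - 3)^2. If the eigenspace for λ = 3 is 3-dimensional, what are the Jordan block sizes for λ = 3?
Block sizes for λ = 3: [2, 1, 1]

Step 1 — from the characteristic polynomial, algebraic multiplicity of λ = 3 is 4. From dim ker(T − (3)·I) = 3, there are exactly 3 Jordan blocks for λ = 3.
Step 2 — from the minimal polynomial, the factor (x − 3)^2 tells us the largest block for λ = 3 has size 2.
Step 3 — with total size 4, 3 blocks, and largest block 2, the block sizes (in nonincreasing order) are [2, 1, 1].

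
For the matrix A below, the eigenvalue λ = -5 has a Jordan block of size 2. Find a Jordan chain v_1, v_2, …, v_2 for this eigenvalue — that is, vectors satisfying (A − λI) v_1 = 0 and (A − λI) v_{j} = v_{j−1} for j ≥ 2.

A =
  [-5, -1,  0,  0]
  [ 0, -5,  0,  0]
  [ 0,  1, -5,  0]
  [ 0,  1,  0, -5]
A Jordan chain for λ = -5 of length 2:
v_1 = (-1, 0, 1, 1)ᵀ
v_2 = (0, 1, 0, 0)ᵀ

Let N = A − (-5)·I. We want v_2 with N^2 v_2 = 0 but N^1 v_2 ≠ 0; then v_{j-1} := N · v_j for j = 2, …, 2.

Pick v_2 = (0, 1, 0, 0)ᵀ.
Then v_1 = N · v_2 = (-1, 0, 1, 1)ᵀ.

Sanity check: (A − (-5)·I) v_1 = (0, 0, 0, 0)ᵀ = 0. ✓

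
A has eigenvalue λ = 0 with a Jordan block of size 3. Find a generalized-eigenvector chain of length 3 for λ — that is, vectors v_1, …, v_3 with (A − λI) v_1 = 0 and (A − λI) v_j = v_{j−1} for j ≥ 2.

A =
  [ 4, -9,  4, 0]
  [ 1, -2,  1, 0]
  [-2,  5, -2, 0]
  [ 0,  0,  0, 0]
A Jordan chain for λ = 0 of length 3:
v_1 = (-1, 0, 1, 0)ᵀ
v_2 = (4, 1, -2, 0)ᵀ
v_3 = (1, 0, 0, 0)ᵀ

Let N = A − (0)·I. We want v_3 with N^3 v_3 = 0 but N^2 v_3 ≠ 0; then v_{j-1} := N · v_j for j = 3, …, 2.

Pick v_3 = (1, 0, 0, 0)ᵀ.
Then v_2 = N · v_3 = (4, 1, -2, 0)ᵀ.
Then v_1 = N · v_2 = (-1, 0, 1, 0)ᵀ.

Sanity check: (A − (0)·I) v_1 = (0, 0, 0, 0)ᵀ = 0. ✓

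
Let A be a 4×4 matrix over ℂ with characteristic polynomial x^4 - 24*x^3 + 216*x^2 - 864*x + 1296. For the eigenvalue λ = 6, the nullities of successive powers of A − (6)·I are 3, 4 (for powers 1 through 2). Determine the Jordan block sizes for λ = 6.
Block sizes for λ = 6: [2, 1, 1]

From the dimensions of kernels of powers, the number of Jordan blocks of size at least j is d_j − d_{j−1} where d_j = dim ker(N^j) (with d_0 = 0). Computing the differences gives [3, 1].
The number of blocks of size exactly k is (#blocks of size ≥ k) − (#blocks of size ≥ k + 1), so the partition is: 2 block(s) of size 1, 1 block(s) of size 2.
In nonincreasing order the block sizes are [2, 1, 1].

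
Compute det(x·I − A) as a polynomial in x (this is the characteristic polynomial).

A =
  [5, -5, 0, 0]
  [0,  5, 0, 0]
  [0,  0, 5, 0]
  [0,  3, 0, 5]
x^4 - 20*x^3 + 150*x^2 - 500*x + 625

Expanding det(x·I − A) (e.g. by cofactor expansion or by noting that A is similar to its Jordan form J, which has the same characteristic polynomial as A) gives
  χ_A(x) = x^4 - 20*x^3 + 150*x^2 - 500*x + 625
which factors as (x - 5)^4. The eigenvalues (with algebraic multiplicities) are λ = 5 with multiplicity 4.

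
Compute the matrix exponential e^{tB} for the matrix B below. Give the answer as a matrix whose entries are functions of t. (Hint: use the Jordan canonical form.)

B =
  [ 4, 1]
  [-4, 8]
e^{tB} =
  [-2*t*exp(6*t) + exp(6*t), t*exp(6*t)]
  [-4*t*exp(6*t), 2*t*exp(6*t) + exp(6*t)]

Strategy: write B = P · J · P⁻¹ where J is a Jordan canonical form, so e^{tB} = P · e^{tJ} · P⁻¹, and e^{tJ} can be computed block-by-block.

B has Jordan form
J =
  [6, 1]
  [0, 6]
(up to reordering of blocks).

Per-block formulas:
  For a 2×2 Jordan block J_2(6): exp(t · J_2(6)) = e^(6t)·(I + t·N), where N is the 2×2 nilpotent shift.

After assembling e^{tJ} and conjugating by P, we get:

e^{tB} =
  [-2*t*exp(6*t) + exp(6*t), t*exp(6*t)]
  [-4*t*exp(6*t), 2*t*exp(6*t) + exp(6*t)]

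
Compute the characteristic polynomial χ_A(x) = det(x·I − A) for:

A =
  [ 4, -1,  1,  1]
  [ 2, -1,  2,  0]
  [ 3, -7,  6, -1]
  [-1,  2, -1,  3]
x^4 - 12*x^3 + 54*x^2 - 108*x + 81

Expanding det(x·I − A) (e.g. by cofactor expansion or by noting that A is similar to its Jordan form J, which has the same characteristic polynomial as A) gives
  χ_A(x) = x^4 - 12*x^3 + 54*x^2 - 108*x + 81
which factors as (x - 3)^4. The eigenvalues (with algebraic multiplicities) are λ = 3 with multiplicity 4.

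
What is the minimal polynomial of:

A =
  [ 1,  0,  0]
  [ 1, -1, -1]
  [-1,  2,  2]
x^2 - x

The characteristic polynomial is χ_A(x) = x*(x - 1)^2, so the eigenvalues are known. The minimal polynomial is
  m_A(x) = Π_λ (x − λ)^{k_λ}
where k_λ is the size of the *largest* Jordan block for λ (equivalently, the smallest k with (A − λI)^k v = 0 for every generalised eigenvector v of λ).

  λ = 0: largest Jordan block has size 1, contributing (x − 0)
  λ = 1: largest Jordan block has size 1, contributing (x − 1)

So m_A(x) = x*(x - 1) = x^2 - x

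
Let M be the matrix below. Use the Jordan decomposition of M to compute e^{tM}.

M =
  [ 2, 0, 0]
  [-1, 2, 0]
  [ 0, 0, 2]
e^{tM} =
  [exp(2*t), 0, 0]
  [-t*exp(2*t), exp(2*t), 0]
  [0, 0, exp(2*t)]

Strategy: write M = P · J · P⁻¹ where J is a Jordan canonical form, so e^{tM} = P · e^{tJ} · P⁻¹, and e^{tJ} can be computed block-by-block.

M has Jordan form
J =
  [2, 1, 0]
  [0, 2, 0]
  [0, 0, 2]
(up to reordering of blocks).

Per-block formulas:
  For a 2×2 Jordan block J_2(2): exp(t · J_2(2)) = e^(2t)·(I + t·N), where N is the 2×2 nilpotent shift.
  For a 1×1 block at λ = 2: exp(t · [2]) = [e^(2t)].

After assembling e^{tJ} and conjugating by P, we get:

e^{tM} =
  [exp(2*t), 0, 0]
  [-t*exp(2*t), exp(2*t), 0]
  [0, 0, exp(2*t)]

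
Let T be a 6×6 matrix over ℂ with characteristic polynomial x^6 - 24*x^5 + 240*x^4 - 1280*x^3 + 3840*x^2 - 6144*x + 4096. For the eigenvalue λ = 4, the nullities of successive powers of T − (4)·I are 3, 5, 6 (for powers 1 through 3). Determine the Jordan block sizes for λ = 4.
Block sizes for λ = 4: [3, 2, 1]

From the dimensions of kernels of powers, the number of Jordan blocks of size at least j is d_j − d_{j−1} where d_j = dim ker(N^j) (with d_0 = 0). Computing the differences gives [3, 2, 1].
The number of blocks of size exactly k is (#blocks of size ≥ k) − (#blocks of size ≥ k + 1), so the partition is: 1 block(s) of size 1, 1 block(s) of size 2, 1 block(s) of size 3.
In nonincreasing order the block sizes are [3, 2, 1].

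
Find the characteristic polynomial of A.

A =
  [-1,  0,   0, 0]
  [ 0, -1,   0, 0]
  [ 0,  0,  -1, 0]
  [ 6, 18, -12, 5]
x^4 - 2*x^3 - 12*x^2 - 14*x - 5

Expanding det(x·I − A) (e.g. by cofactor expansion or by noting that A is similar to its Jordan form J, which has the same characteristic polynomial as A) gives
  χ_A(x) = x^4 - 2*x^3 - 12*x^2 - 14*x - 5
which factors as (x - 5)*(x + 1)^3. The eigenvalues (with algebraic multiplicities) are λ = -1 with multiplicity 3, λ = 5 with multiplicity 1.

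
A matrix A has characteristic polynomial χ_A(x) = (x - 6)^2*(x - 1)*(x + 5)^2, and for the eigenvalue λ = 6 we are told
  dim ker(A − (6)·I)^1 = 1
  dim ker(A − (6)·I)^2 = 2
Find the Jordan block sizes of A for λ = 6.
Block sizes for λ = 6: [2]

From the dimensions of kernels of powers, the number of Jordan blocks of size at least j is d_j − d_{j−1} where d_j = dim ker(N^j) (with d_0 = 0). Computing the differences gives [1, 1].
The number of blocks of size exactly k is (#blocks of size ≥ k) − (#blocks of size ≥ k + 1), so the partition is: 1 block(s) of size 2.
In nonincreasing order the block sizes are [2].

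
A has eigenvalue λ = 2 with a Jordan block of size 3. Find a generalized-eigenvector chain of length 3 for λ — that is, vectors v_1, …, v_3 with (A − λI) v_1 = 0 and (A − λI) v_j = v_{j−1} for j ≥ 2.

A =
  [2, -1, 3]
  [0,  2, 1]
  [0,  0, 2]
A Jordan chain for λ = 2 of length 3:
v_1 = (-1, 0, 0)ᵀ
v_2 = (3, 1, 0)ᵀ
v_3 = (0, 0, 1)ᵀ

Let N = A − (2)·I. We want v_3 with N^3 v_3 = 0 but N^2 v_3 ≠ 0; then v_{j-1} := N · v_j for j = 3, …, 2.

Pick v_3 = (0, 0, 1)ᵀ.
Then v_2 = N · v_3 = (3, 1, 0)ᵀ.
Then v_1 = N · v_2 = (-1, 0, 0)ᵀ.

Sanity check: (A − (2)·I) v_1 = (0, 0, 0)ᵀ = 0. ✓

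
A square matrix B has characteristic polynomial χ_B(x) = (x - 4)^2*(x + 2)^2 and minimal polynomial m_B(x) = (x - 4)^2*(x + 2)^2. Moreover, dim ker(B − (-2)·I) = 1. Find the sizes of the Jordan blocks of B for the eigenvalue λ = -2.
Block sizes for λ = -2: [2]

Step 1 — from the characteristic polynomial, algebraic multiplicity of λ = -2 is 2. From dim ker(B − (-2)·I) = 1, there are exactly 1 Jordan blocks for λ = -2.
Step 2 — from the minimal polynomial, the factor (x + 2)^2 tells us the largest block for λ = -2 has size 2.
Step 3 — with total size 2, 1 blocks, and largest block 2, the block sizes (in nonincreasing order) are [2].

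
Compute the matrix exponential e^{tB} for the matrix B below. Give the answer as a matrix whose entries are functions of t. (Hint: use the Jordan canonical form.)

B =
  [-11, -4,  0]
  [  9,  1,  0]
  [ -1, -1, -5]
e^{tB} =
  [-6*t*exp(-5*t) + exp(-5*t), -4*t*exp(-5*t), 0]
  [9*t*exp(-5*t), 6*t*exp(-5*t) + exp(-5*t), 0]
  [-3*t^2*exp(-5*t)/2 - t*exp(-5*t), -t^2*exp(-5*t) - t*exp(-5*t), exp(-5*t)]

Strategy: write B = P · J · P⁻¹ where J is a Jordan canonical form, so e^{tB} = P · e^{tJ} · P⁻¹, and e^{tJ} can be computed block-by-block.

B has Jordan form
J =
  [-5,  1,  0]
  [ 0, -5,  1]
  [ 0,  0, -5]
(up to reordering of blocks).

Per-block formulas:
  For a 3×3 Jordan block J_3(-5): exp(t · J_3(-5)) = e^(-5t)·(I + t·N + (t^2/2)·N^2), where N is the 3×3 nilpotent shift.

After assembling e^{tJ} and conjugating by P, we get:

e^{tB} =
  [-6*t*exp(-5*t) + exp(-5*t), -4*t*exp(-5*t), 0]
  [9*t*exp(-5*t), 6*t*exp(-5*t) + exp(-5*t), 0]
  [-3*t^2*exp(-5*t)/2 - t*exp(-5*t), -t^2*exp(-5*t) - t*exp(-5*t), exp(-5*t)]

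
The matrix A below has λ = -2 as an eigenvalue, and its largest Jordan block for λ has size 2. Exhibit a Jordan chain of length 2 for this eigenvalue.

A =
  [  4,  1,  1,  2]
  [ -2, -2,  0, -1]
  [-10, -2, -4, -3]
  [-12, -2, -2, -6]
A Jordan chain for λ = -2 of length 2:
v_1 = (6, -2, -10, -12)ᵀ
v_2 = (1, 0, 0, 0)ᵀ

Let N = A − (-2)·I. We want v_2 with N^2 v_2 = 0 but N^1 v_2 ≠ 0; then v_{j-1} := N · v_j for j = 2, …, 2.

Pick v_2 = (1, 0, 0, 0)ᵀ.
Then v_1 = N · v_2 = (6, -2, -10, -12)ᵀ.

Sanity check: (A − (-2)·I) v_1 = (0, 0, 0, 0)ᵀ = 0. ✓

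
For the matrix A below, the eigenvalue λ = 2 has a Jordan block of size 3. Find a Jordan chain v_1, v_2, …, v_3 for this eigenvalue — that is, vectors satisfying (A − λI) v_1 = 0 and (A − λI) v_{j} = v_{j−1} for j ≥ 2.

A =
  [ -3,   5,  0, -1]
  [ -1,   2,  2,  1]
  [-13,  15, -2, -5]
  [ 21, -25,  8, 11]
A Jordan chain for λ = 2 of length 3:
v_1 = (-1, 0, -3, 5)ᵀ
v_2 = (-5, -1, -13, 21)ᵀ
v_3 = (1, 0, 0, 0)ᵀ

Let N = A − (2)·I. We want v_3 with N^3 v_3 = 0 but N^2 v_3 ≠ 0; then v_{j-1} := N · v_j for j = 3, …, 2.

Pick v_3 = (1, 0, 0, 0)ᵀ.
Then v_2 = N · v_3 = (-5, -1, -13, 21)ᵀ.
Then v_1 = N · v_2 = (-1, 0, -3, 5)ᵀ.

Sanity check: (A − (2)·I) v_1 = (0, 0, 0, 0)ᵀ = 0. ✓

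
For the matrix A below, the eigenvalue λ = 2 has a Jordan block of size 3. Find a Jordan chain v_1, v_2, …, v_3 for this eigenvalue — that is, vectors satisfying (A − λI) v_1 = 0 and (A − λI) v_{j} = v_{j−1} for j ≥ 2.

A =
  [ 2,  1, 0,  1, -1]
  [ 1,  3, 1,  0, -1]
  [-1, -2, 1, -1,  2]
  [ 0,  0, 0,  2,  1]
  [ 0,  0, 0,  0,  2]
A Jordan chain for λ = 2 of length 3:
v_1 = (1, 0, -1, 0, 0)ᵀ
v_2 = (0, 1, -1, 0, 0)ᵀ
v_3 = (1, 0, 0, 0, 0)ᵀ

Let N = A − (2)·I. We want v_3 with N^3 v_3 = 0 but N^2 v_3 ≠ 0; then v_{j-1} := N · v_j for j = 3, …, 2.

Pick v_3 = (1, 0, 0, 0, 0)ᵀ.
Then v_2 = N · v_3 = (0, 1, -1, 0, 0)ᵀ.
Then v_1 = N · v_2 = (1, 0, -1, 0, 0)ᵀ.

Sanity check: (A − (2)·I) v_1 = (0, 0, 0, 0, 0)ᵀ = 0. ✓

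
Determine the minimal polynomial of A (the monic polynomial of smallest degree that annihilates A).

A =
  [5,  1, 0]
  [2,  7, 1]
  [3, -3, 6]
x^3 - 18*x^2 + 108*x - 216

The characteristic polynomial is χ_A(x) = (x - 6)^3, so the eigenvalues are known. The minimal polynomial is
  m_A(x) = Π_λ (x − λ)^{k_λ}
where k_λ is the size of the *largest* Jordan block for λ (equivalently, the smallest k with (A − λI)^k v = 0 for every generalised eigenvector v of λ).

  λ = 6: largest Jordan block has size 3, contributing (x − 6)^3

So m_A(x) = (x - 6)^3 = x^3 - 18*x^2 + 108*x - 216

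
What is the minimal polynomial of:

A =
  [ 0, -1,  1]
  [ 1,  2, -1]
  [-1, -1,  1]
x^3 - 3*x^2 + 3*x - 1

The characteristic polynomial is χ_A(x) = (x - 1)^3, so the eigenvalues are known. The minimal polynomial is
  m_A(x) = Π_λ (x − λ)^{k_λ}
where k_λ is the size of the *largest* Jordan block for λ (equivalently, the smallest k with (A − λI)^k v = 0 for every generalised eigenvector v of λ).

  λ = 1: largest Jordan block has size 3, contributing (x − 1)^3

So m_A(x) = (x - 1)^3 = x^3 - 3*x^2 + 3*x - 1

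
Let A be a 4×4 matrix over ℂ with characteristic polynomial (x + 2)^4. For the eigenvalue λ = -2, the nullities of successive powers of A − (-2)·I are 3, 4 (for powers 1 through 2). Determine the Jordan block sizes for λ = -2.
Block sizes for λ = -2: [2, 1, 1]

From the dimensions of kernels of powers, the number of Jordan blocks of size at least j is d_j − d_{j−1} where d_j = dim ker(N^j) (with d_0 = 0). Computing the differences gives [3, 1].
The number of blocks of size exactly k is (#blocks of size ≥ k) − (#blocks of size ≥ k + 1), so the partition is: 2 block(s) of size 1, 1 block(s) of size 2.
In nonincreasing order the block sizes are [2, 1, 1].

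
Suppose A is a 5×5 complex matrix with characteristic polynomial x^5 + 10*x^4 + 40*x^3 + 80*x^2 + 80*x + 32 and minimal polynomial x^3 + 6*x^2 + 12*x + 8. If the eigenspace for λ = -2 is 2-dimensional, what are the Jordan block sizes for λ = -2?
Block sizes for λ = -2: [3, 2]

Step 1 — from the characteristic polynomial, algebraic multiplicity of λ = -2 is 5. From dim ker(A − (-2)·I) = 2, there are exactly 2 Jordan blocks for λ = -2.
Step 2 — from the minimal polynomial, the factor (x + 2)^3 tells us the largest block for λ = -2 has size 3.
Step 3 — with total size 5, 2 blocks, and largest block 3, the block sizes (in nonincreasing order) are [3, 2].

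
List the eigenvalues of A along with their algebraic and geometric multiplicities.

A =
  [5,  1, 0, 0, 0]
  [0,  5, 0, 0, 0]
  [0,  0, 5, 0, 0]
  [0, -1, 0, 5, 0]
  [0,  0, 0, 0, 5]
λ = 5: alg = 5, geom = 4

Step 1 — factor the characteristic polynomial to read off the algebraic multiplicities:
  χ_A(x) = (x - 5)^5

Step 2 — compute geometric multiplicities via the rank-nullity identity g(λ) = n − rank(A − λI):
  rank(A − (5)·I) = 1, so dim ker(A − (5)·I) = n − 1 = 4

Summary:
  λ = 5: algebraic multiplicity = 5, geometric multiplicity = 4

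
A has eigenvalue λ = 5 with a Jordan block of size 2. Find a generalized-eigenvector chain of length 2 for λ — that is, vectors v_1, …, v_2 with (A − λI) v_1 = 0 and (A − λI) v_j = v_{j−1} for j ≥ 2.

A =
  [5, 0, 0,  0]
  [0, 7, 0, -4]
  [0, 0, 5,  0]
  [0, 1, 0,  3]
A Jordan chain for λ = 5 of length 2:
v_1 = (0, 2, 0, 1)ᵀ
v_2 = (0, 1, 0, 0)ᵀ

Let N = A − (5)·I. We want v_2 with N^2 v_2 = 0 but N^1 v_2 ≠ 0; then v_{j-1} := N · v_j for j = 2, …, 2.

Pick v_2 = (0, 1, 0, 0)ᵀ.
Then v_1 = N · v_2 = (0, 2, 0, 1)ᵀ.

Sanity check: (A − (5)·I) v_1 = (0, 0, 0, 0)ᵀ = 0. ✓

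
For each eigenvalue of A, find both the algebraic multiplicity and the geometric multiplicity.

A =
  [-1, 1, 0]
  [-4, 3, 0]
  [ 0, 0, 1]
λ = 1: alg = 3, geom = 2

Step 1 — factor the characteristic polynomial to read off the algebraic multiplicities:
  χ_A(x) = (x - 1)^3

Step 2 — compute geometric multiplicities via the rank-nullity identity g(λ) = n − rank(A − λI):
  rank(A − (1)·I) = 1, so dim ker(A − (1)·I) = n − 1 = 2

Summary:
  λ = 1: algebraic multiplicity = 3, geometric multiplicity = 2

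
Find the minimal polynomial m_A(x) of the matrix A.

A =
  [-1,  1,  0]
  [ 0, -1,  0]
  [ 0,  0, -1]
x^2 + 2*x + 1

The characteristic polynomial is χ_A(x) = (x + 1)^3, so the eigenvalues are known. The minimal polynomial is
  m_A(x) = Π_λ (x − λ)^{k_λ}
where k_λ is the size of the *largest* Jordan block for λ (equivalently, the smallest k with (A − λI)^k v = 0 for every generalised eigenvector v of λ).

  λ = -1: largest Jordan block has size 2, contributing (x + 1)^2

So m_A(x) = (x + 1)^2 = x^2 + 2*x + 1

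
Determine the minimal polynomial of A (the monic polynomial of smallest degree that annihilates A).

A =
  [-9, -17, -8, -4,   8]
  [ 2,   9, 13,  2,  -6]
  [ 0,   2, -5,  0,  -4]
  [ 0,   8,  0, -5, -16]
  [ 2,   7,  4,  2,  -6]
x^4 + 11*x^3 + 15*x^2 - 175*x - 500

The characteristic polynomial is χ_A(x) = (x - 4)*(x + 5)^4, so the eigenvalues are known. The minimal polynomial is
  m_A(x) = Π_λ (x − λ)^{k_λ}
where k_λ is the size of the *largest* Jordan block for λ (equivalently, the smallest k with (A − λI)^k v = 0 for every generalised eigenvector v of λ).

  λ = -5: largest Jordan block has size 3, contributing (x + 5)^3
  λ = 4: largest Jordan block has size 1, contributing (x − 4)

So m_A(x) = (x - 4)*(x + 5)^3 = x^4 + 11*x^3 + 15*x^2 - 175*x - 500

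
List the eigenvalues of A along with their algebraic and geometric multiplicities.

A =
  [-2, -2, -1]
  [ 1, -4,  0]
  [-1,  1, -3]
λ = -3: alg = 3, geom = 1

Step 1 — factor the characteristic polynomial to read off the algebraic multiplicities:
  χ_A(x) = (x + 3)^3

Step 2 — compute geometric multiplicities via the rank-nullity identity g(λ) = n − rank(A − λI):
  rank(A − (-3)·I) = 2, so dim ker(A − (-3)·I) = n − 2 = 1

Summary:
  λ = -3: algebraic multiplicity = 3, geometric multiplicity = 1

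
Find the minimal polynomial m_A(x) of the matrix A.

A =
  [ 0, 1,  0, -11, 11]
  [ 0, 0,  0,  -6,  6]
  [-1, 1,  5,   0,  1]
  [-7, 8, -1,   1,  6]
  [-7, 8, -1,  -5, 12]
x^4 - 12*x^3 + 36*x^2

The characteristic polynomial is χ_A(x) = x^2*(x - 6)^3, so the eigenvalues are known. The minimal polynomial is
  m_A(x) = Π_λ (x − λ)^{k_λ}
where k_λ is the size of the *largest* Jordan block for λ (equivalently, the smallest k with (A − λI)^k v = 0 for every generalised eigenvector v of λ).

  λ = 0: largest Jordan block has size 2, contributing (x − 0)^2
  λ = 6: largest Jordan block has size 2, contributing (x − 6)^2

So m_A(x) = x^2*(x - 6)^2 = x^4 - 12*x^3 + 36*x^2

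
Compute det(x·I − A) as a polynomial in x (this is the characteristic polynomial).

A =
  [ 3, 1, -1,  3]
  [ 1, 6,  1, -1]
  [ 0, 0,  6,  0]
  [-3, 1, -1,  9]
x^4 - 24*x^3 + 216*x^2 - 864*x + 1296

Expanding det(x·I − A) (e.g. by cofactor expansion or by noting that A is similar to its Jordan form J, which has the same characteristic polynomial as A) gives
  χ_A(x) = x^4 - 24*x^3 + 216*x^2 - 864*x + 1296
which factors as (x - 6)^4. The eigenvalues (with algebraic multiplicities) are λ = 6 with multiplicity 4.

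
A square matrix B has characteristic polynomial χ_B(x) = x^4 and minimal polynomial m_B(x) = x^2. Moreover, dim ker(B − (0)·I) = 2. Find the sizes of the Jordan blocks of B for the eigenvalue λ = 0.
Block sizes for λ = 0: [2, 2]

Step 1 — from the characteristic polynomial, algebraic multiplicity of λ = 0 is 4. From dim ker(B − (0)·I) = 2, there are exactly 2 Jordan blocks for λ = 0.
Step 2 — from the minimal polynomial, the factor (x − 0)^2 tells us the largest block for λ = 0 has size 2.
Step 3 — with total size 4, 2 blocks, and largest block 2, the block sizes (in nonincreasing order) are [2, 2].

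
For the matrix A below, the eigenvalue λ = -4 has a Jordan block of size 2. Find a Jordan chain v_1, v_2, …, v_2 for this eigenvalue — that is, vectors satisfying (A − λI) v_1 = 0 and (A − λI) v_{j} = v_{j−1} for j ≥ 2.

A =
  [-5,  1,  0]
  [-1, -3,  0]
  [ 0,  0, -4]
A Jordan chain for λ = -4 of length 2:
v_1 = (-1, -1, 0)ᵀ
v_2 = (1, 0, 0)ᵀ

Let N = A − (-4)·I. We want v_2 with N^2 v_2 = 0 but N^1 v_2 ≠ 0; then v_{j-1} := N · v_j for j = 2, …, 2.

Pick v_2 = (1, 0, 0)ᵀ.
Then v_1 = N · v_2 = (-1, -1, 0)ᵀ.

Sanity check: (A − (-4)·I) v_1 = (0, 0, 0)ᵀ = 0. ✓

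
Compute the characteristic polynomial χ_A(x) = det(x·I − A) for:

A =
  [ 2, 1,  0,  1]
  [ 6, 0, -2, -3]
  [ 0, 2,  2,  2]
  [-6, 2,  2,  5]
x^4 - 9*x^3 + 30*x^2 - 44*x + 24

Expanding det(x·I − A) (e.g. by cofactor expansion or by noting that A is similar to its Jordan form J, which has the same characteristic polynomial as A) gives
  χ_A(x) = x^4 - 9*x^3 + 30*x^2 - 44*x + 24
which factors as (x - 3)*(x - 2)^3. The eigenvalues (with algebraic multiplicities) are λ = 2 with multiplicity 3, λ = 3 with multiplicity 1.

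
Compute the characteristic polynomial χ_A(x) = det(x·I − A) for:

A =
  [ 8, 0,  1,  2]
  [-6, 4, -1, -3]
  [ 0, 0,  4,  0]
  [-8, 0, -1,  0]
x^4 - 16*x^3 + 96*x^2 - 256*x + 256

Expanding det(x·I − A) (e.g. by cofactor expansion or by noting that A is similar to its Jordan form J, which has the same characteristic polynomial as A) gives
  χ_A(x) = x^4 - 16*x^3 + 96*x^2 - 256*x + 256
which factors as (x - 4)^4. The eigenvalues (with algebraic multiplicities) are λ = 4 with multiplicity 4.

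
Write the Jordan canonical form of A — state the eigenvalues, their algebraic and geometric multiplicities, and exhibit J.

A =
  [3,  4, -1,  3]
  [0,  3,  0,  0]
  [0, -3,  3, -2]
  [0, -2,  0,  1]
J_1(1) ⊕ J_3(3)

The characteristic polynomial is
  det(x·I − A) = x^4 - 10*x^3 + 36*x^2 - 54*x + 27 = (x - 3)^3*(x - 1)

Eigenvalues and multiplicities (the geometric multiplicity of λ is n − rank(A − λI), which equals the number of Jordan blocks for λ):
  λ = 1: algebraic multiplicity = 1, geometric multiplicity = 1
  λ = 3: algebraic multiplicity = 3, geometric multiplicity = 1

Determining the block sizes for each eigenvalue:
  λ = 1: one block (gm = 1), so the single block has size am = 1 → block sizes [1]
  λ = 3: one block (gm = 1), so the single block has size am = 3 → block sizes [3]

Assembling the blocks gives a Jordan form
J =
  [1, 0, 0, 0]
  [0, 3, 1, 0]
  [0, 0, 3, 1]
  [0, 0, 0, 3]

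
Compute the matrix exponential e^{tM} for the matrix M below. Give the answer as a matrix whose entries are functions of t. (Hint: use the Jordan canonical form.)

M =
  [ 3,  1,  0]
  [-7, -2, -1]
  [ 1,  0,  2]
e^{tM} =
  [-3*t^2*exp(t)/2 + 2*t*exp(t) + exp(t), -t^2*exp(t)/2 + t*exp(t), -t^2*exp(t)/2]
  [3*t^2*exp(t) - 7*t*exp(t), t^2*exp(t) - 3*t*exp(t) + exp(t), t^2*exp(t) - t*exp(t)]
  [3*t^2*exp(t)/2 + t*exp(t), t^2*exp(t)/2, t^2*exp(t)/2 + t*exp(t) + exp(t)]

Strategy: write M = P · J · P⁻¹ where J is a Jordan canonical form, so e^{tM} = P · e^{tJ} · P⁻¹, and e^{tJ} can be computed block-by-block.

M has Jordan form
J =
  [1, 1, 0]
  [0, 1, 1]
  [0, 0, 1]
(up to reordering of blocks).

Per-block formulas:
  For a 3×3 Jordan block J_3(1): exp(t · J_3(1)) = e^(1t)·(I + t·N + (t^2/2)·N^2), where N is the 3×3 nilpotent shift.

After assembling e^{tJ} and conjugating by P, we get:

e^{tM} =
  [-3*t^2*exp(t)/2 + 2*t*exp(t) + exp(t), -t^2*exp(t)/2 + t*exp(t), -t^2*exp(t)/2]
  [3*t^2*exp(t) - 7*t*exp(t), t^2*exp(t) - 3*t*exp(t) + exp(t), t^2*exp(t) - t*exp(t)]
  [3*t^2*exp(t)/2 + t*exp(t), t^2*exp(t)/2, t^2*exp(t)/2 + t*exp(t) + exp(t)]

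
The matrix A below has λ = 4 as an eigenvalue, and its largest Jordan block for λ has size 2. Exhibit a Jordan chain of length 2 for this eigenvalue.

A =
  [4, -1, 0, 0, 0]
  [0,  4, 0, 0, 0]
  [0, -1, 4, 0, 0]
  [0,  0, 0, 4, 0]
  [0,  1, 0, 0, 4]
A Jordan chain for λ = 4 of length 2:
v_1 = (-1, 0, -1, 0, 1)ᵀ
v_2 = (0, 1, 0, 0, 0)ᵀ

Let N = A − (4)·I. We want v_2 with N^2 v_2 = 0 but N^1 v_2 ≠ 0; then v_{j-1} := N · v_j for j = 2, …, 2.

Pick v_2 = (0, 1, 0, 0, 0)ᵀ.
Then v_1 = N · v_2 = (-1, 0, -1, 0, 1)ᵀ.

Sanity check: (A − (4)·I) v_1 = (0, 0, 0, 0, 0)ᵀ = 0. ✓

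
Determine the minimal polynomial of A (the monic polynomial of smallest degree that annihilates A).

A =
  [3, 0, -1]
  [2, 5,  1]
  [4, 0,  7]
x^2 - 10*x + 25

The characteristic polynomial is χ_A(x) = (x - 5)^3, so the eigenvalues are known. The minimal polynomial is
  m_A(x) = Π_λ (x − λ)^{k_λ}
where k_λ is the size of the *largest* Jordan block for λ (equivalently, the smallest k with (A − λI)^k v = 0 for every generalised eigenvector v of λ).

  λ = 5: largest Jordan block has size 2, contributing (x − 5)^2

So m_A(x) = (x - 5)^2 = x^2 - 10*x + 25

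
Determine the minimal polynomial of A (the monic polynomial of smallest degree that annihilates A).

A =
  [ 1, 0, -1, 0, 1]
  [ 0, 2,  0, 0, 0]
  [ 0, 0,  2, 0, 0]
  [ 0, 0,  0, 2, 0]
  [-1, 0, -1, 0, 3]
x^2 - 4*x + 4

The characteristic polynomial is χ_A(x) = (x - 2)^5, so the eigenvalues are known. The minimal polynomial is
  m_A(x) = Π_λ (x − λ)^{k_λ}
where k_λ is the size of the *largest* Jordan block for λ (equivalently, the smallest k with (A − λI)^k v = 0 for every generalised eigenvector v of λ).

  λ = 2: largest Jordan block has size 2, contributing (x − 2)^2

So m_A(x) = (x - 2)^2 = x^2 - 4*x + 4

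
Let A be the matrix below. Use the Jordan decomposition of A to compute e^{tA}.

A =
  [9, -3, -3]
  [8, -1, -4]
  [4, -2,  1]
e^{tA} =
  [6*t*exp(3*t) + exp(3*t), -3*t*exp(3*t), -3*t*exp(3*t)]
  [8*t*exp(3*t), -4*t*exp(3*t) + exp(3*t), -4*t*exp(3*t)]
  [4*t*exp(3*t), -2*t*exp(3*t), -2*t*exp(3*t) + exp(3*t)]

Strategy: write A = P · J · P⁻¹ where J is a Jordan canonical form, so e^{tA} = P · e^{tJ} · P⁻¹, and e^{tJ} can be computed block-by-block.

A has Jordan form
J =
  [3, 1, 0]
  [0, 3, 0]
  [0, 0, 3]
(up to reordering of blocks).

Per-block formulas:
  For a 2×2 Jordan block J_2(3): exp(t · J_2(3)) = e^(3t)·(I + t·N), where N is the 2×2 nilpotent shift.
  For a 1×1 block at λ = 3: exp(t · [3]) = [e^(3t)].

After assembling e^{tJ} and conjugating by P, we get:

e^{tA} =
  [6*t*exp(3*t) + exp(3*t), -3*t*exp(3*t), -3*t*exp(3*t)]
  [8*t*exp(3*t), -4*t*exp(3*t) + exp(3*t), -4*t*exp(3*t)]
  [4*t*exp(3*t), -2*t*exp(3*t), -2*t*exp(3*t) + exp(3*t)]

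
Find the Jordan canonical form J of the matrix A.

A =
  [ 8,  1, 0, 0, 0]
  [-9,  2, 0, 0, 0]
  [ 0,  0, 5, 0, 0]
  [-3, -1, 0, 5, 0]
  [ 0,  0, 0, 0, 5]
J_2(5) ⊕ J_1(5) ⊕ J_1(5) ⊕ J_1(5)

The characteristic polynomial is
  det(x·I − A) = x^5 - 25*x^4 + 250*x^3 - 1250*x^2 + 3125*x - 3125 = (x - 5)^5

Eigenvalues and multiplicities (the geometric multiplicity of λ is n − rank(A − λI), which equals the number of Jordan blocks for λ):
  λ = 5: algebraic multiplicity = 5, geometric multiplicity = 4

Determining the block sizes for each eigenvalue:
  λ = 5: 4 blocks summing to 5 forces exactly one block of size 2 and the rest size 1 → block sizes [2, 1, 1, 1]

Assembling the blocks gives a Jordan form
J =
  [5, 1, 0, 0, 0]
  [0, 5, 0, 0, 0]
  [0, 0, 5, 0, 0]
  [0, 0, 0, 5, 0]
  [0, 0, 0, 0, 5]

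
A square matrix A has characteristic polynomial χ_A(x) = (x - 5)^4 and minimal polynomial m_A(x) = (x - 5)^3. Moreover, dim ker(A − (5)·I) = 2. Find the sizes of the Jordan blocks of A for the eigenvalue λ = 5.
Block sizes for λ = 5: [3, 1]

Step 1 — from the characteristic polynomial, algebraic multiplicity of λ = 5 is 4. From dim ker(A − (5)·I) = 2, there are exactly 2 Jordan blocks for λ = 5.
Step 2 — from the minimal polynomial, the factor (x − 5)^3 tells us the largest block for λ = 5 has size 3.
Step 3 — with total size 4, 2 blocks, and largest block 3, the block sizes (in nonincreasing order) are [3, 1].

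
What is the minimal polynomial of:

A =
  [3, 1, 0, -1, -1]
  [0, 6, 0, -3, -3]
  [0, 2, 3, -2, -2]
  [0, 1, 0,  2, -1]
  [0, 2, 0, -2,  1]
x^2 - 6*x + 9

The characteristic polynomial is χ_A(x) = (x - 3)^5, so the eigenvalues are known. The minimal polynomial is
  m_A(x) = Π_λ (x − λ)^{k_λ}
where k_λ is the size of the *largest* Jordan block for λ (equivalently, the smallest k with (A − λI)^k v = 0 for every generalised eigenvector v of λ).

  λ = 3: largest Jordan block has size 2, contributing (x − 3)^2

So m_A(x) = (x - 3)^2 = x^2 - 6*x + 9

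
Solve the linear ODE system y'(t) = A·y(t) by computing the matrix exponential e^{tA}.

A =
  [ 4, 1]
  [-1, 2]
e^{tA} =
  [t*exp(3*t) + exp(3*t), t*exp(3*t)]
  [-t*exp(3*t), -t*exp(3*t) + exp(3*t)]

Strategy: write A = P · J · P⁻¹ where J is a Jordan canonical form, so e^{tA} = P · e^{tJ} · P⁻¹, and e^{tJ} can be computed block-by-block.

A has Jordan form
J =
  [3, 1]
  [0, 3]
(up to reordering of blocks).

Per-block formulas:
  For a 2×2 Jordan block J_2(3): exp(t · J_2(3)) = e^(3t)·(I + t·N), where N is the 2×2 nilpotent shift.

After assembling e^{tJ} and conjugating by P, we get:

e^{tA} =
  [t*exp(3*t) + exp(3*t), t*exp(3*t)]
  [-t*exp(3*t), -t*exp(3*t) + exp(3*t)]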